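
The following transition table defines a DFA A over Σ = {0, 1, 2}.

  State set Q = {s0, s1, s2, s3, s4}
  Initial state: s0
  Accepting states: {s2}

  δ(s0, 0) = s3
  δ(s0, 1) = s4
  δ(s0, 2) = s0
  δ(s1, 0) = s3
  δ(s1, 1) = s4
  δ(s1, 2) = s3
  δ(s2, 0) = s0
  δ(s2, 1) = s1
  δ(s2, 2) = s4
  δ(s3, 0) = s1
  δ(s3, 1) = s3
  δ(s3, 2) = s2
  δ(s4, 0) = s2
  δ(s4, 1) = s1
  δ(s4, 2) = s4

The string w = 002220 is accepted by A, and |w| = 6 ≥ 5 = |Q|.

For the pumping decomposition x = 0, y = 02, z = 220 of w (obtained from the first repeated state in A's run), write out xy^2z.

00202220

xy^2z = 0·02·02·220 = 00202220.
Reading y = 02 takes A from s3 back to s3, so after x·y·y the machine is still in s3, and z then leads to the accepting state s2. Hence 00202220 ∈ L(A).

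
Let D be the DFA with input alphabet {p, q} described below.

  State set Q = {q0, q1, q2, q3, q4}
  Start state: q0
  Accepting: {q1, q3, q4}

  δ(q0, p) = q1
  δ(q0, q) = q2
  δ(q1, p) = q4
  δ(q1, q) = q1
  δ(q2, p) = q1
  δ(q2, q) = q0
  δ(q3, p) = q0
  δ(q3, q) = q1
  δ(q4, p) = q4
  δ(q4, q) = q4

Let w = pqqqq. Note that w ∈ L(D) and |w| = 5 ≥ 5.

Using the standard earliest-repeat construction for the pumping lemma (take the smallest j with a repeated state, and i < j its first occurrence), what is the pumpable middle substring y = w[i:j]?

State sequence: q0 -p-> q1 -q-> q1 -q-> q1 -q-> q1 -q-> q1
First repeat at step 2: q1 was already visited.

So i = 1, j = 2, giving x = w[0:1] = p, y = w[1:2] = q, z = w[2:5] = qqq.
Check: |xy| = 2 ≤ 5 and |y| = 1 ≥ 1. Reading y takes D from q1 back to q1, so every xyⁱz is accepted.
With |Q| = 5, pigeonhole forces a state repeat no later than step 5; the substring read between the first and second visits to that state can be pumped.

q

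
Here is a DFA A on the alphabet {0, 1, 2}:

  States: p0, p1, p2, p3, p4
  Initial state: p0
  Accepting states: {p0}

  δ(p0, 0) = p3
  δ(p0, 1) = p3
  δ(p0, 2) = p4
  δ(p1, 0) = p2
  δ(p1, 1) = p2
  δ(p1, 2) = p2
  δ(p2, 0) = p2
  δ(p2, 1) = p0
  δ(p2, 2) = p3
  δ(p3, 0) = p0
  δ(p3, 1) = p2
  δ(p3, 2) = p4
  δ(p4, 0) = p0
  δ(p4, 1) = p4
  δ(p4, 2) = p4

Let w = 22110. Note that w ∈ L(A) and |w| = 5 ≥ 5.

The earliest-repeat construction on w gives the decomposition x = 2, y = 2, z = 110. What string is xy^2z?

222110

xy^2z = 2·2·2·110 = 222110.
Reading y = 2 takes A from p4 back to p4, so after x·y·y the machine is still in p4, and z then leads to the accepting state p0. Hence 222110 ∈ L(A).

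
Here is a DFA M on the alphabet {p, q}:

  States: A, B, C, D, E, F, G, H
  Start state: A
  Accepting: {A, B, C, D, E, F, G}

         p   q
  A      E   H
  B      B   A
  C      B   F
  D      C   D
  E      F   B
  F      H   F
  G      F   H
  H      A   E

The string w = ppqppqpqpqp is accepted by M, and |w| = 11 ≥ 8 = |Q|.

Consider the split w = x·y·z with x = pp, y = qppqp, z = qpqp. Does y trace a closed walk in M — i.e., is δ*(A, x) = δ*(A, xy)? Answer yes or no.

no

State sequence: A -p-> E -p-> F -q-> F -p-> H -p-> A -q-> H -p-> A

After x (step 2): F. After xy (step 7): A.
They differ (F ≠ A), so y is not a cycle from the state after x; this split is not the one the pumping-lemma construction produces, and pumping y need not keep the string in L(M).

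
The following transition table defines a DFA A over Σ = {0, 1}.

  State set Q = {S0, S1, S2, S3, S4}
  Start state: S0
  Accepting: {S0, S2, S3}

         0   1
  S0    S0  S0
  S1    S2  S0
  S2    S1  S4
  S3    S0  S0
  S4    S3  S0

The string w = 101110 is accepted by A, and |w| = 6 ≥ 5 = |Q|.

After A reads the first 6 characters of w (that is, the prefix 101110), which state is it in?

Run of A on the first 6 characters of w = 1 0 1 1 1 0:
  step 0: S0  (start)
  step 1: S0  (read 1: S0→S0)
  step 2: S0  (read 0: S0→S0)
  step 3: S0  (read 1: S0→S0)
  step 4: S0  (read 1: S0→S0)
  step 5: S0  (read 1: S0→S0)
  step 6: S0  (read 0: S0→S0)

After reading 6 characters, A is in state S0.

S0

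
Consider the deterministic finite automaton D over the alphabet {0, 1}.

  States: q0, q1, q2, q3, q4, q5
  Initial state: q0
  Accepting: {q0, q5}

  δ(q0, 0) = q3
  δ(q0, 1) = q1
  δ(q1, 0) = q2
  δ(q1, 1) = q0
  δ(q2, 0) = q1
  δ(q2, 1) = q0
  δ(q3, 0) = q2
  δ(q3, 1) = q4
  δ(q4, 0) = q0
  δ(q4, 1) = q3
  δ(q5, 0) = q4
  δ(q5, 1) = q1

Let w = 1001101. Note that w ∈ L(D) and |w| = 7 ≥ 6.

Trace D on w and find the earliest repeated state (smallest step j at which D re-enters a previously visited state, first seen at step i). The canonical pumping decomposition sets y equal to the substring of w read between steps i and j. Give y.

00

State sequence: q0 -1-> q1 -0-> q2 -0-> q1 -1-> q0 -1-> q1 -0-> q2 -1-> q0
First repeat at step 3: q1 was already visited.

So i = 1, j = 3, giving x = w[0:1] = 1, y = w[1:3] = 00, z = w[3:7] = 1101.
Check: |xy| = 3 ≤ 6 and |y| = 2 ≥ 1. Reading y takes D from q1 back to q1, so every xyⁱz is accepted.
Pumping length from the standard proof: p = 6 (the number of states). The repeated state found above gives |xy| = j ≤ 6 and |y| = j − i ≥ 1.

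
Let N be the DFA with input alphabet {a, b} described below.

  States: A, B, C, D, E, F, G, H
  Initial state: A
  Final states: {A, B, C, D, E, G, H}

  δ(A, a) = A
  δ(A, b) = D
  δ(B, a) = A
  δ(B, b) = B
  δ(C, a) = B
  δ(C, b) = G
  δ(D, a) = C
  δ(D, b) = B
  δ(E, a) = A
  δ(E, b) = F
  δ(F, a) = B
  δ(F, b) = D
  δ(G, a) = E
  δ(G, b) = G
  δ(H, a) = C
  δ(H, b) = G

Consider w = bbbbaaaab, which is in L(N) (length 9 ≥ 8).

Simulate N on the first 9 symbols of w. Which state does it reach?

Run of N on the first 9 characters of w = b b b b a a a a b:
  step 0: A  (start)
  step 1: D  (read b: A→D)
  step 2: B  (read b: D→B)
  step 3: B  (read b: B→B)
  step 4: B  (read b: B→B)
  step 5: A  (read a: B→A)
  step 6: A  (read a: A→A)
  step 7: A  (read a: A→A)
  step 8: A  (read a: A→A)
  step 9: D  (read b: A→D)

After reading 9 characters, N is in state D.

D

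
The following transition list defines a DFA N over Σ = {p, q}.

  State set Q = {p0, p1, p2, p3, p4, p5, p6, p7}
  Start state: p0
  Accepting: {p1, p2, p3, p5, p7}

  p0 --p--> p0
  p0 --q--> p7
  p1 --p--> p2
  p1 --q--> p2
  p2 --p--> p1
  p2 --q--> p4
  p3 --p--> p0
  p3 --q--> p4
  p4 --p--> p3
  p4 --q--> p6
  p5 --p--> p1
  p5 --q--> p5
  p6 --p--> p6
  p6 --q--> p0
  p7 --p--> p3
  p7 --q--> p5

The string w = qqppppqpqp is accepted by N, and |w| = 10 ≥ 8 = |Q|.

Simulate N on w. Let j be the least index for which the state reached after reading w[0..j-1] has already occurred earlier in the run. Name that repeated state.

p1

State sequence: p0 -q-> p7 -q-> p5 -p-> p1 -p-> p2 -p-> p1 -p-> p2 -q-> p4 -p-> p3 -q-> p4 -p-> p3
First repeat at step 5: p1 was already visited.

The earliest repeat is at step j = 5: N is in p1, which it already visited at step i = 3.
The DFA has 8 states, so the proof of the pumping lemma guarantees a repeated state among the first 8+1 visited; the segment between the two visits is the pumpable y.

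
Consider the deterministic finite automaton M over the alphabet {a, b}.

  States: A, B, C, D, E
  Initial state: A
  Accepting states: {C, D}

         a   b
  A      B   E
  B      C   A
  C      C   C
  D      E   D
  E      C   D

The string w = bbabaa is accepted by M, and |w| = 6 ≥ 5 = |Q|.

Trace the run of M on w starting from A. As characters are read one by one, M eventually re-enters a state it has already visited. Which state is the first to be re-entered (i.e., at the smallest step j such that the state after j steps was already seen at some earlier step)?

Run of M on w = b b a b a a:
  step 0: A  (start)
  step 1: E  (read b: A→E)
  step 2: D  (read b: E→D)
  step 3: E  (read a: D→E)   ← first repeat (E seen earlier)
  step 4: D  (read b: E→D)
  step 5: E  (read a: D→E)
  step 6: C  (read a: E→C)

The earliest repeat is at step j = 3: M is in E, which it already visited at step i = 1.
With |Q| = 5, pigeonhole forces a state repeat no later than step 5; the substring read between the first and second visits to that state can be pumped.

E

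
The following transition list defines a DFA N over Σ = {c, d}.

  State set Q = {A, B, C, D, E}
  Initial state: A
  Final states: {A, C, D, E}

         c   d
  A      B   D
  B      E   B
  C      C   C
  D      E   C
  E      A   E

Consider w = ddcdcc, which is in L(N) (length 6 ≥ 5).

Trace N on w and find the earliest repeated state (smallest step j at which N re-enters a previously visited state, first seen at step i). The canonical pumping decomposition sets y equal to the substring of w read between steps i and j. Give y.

State sequence: A -d-> D -d-> C -c-> C -d-> C -c-> C -c-> C
First repeat at step 3: C was already visited.

So i = 2, j = 3, giving x = w[0:2] = dd, y = w[2:3] = c, z = w[3:6] = dcc.
Check: |xy| = 3 ≤ 5 and |y| = 1 ≥ 1. Reading y takes N from C back to C, so every xyⁱz is accepted.

c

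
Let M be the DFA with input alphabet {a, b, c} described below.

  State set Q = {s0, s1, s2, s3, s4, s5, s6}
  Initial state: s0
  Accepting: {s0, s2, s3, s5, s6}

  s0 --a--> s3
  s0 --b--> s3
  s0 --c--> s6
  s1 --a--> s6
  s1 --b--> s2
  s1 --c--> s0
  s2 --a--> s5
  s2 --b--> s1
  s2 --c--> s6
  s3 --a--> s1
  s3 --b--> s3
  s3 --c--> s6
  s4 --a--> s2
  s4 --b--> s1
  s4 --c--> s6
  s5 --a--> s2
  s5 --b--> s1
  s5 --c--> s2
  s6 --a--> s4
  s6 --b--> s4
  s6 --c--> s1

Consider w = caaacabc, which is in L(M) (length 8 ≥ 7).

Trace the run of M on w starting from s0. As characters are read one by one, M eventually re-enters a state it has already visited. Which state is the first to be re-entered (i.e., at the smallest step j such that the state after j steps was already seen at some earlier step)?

Run of M on w = c a a a c a b c:
  step 0: s0  (start)
  step 1: s6  (read c: s0→s6)
  step 2: s4  (read a: s6→s4)
  step 3: s2  (read a: s4→s2)
  step 4: s5  (read a: s2→s5)
  step 5: s2  (read c: s5→s2)   ← first repeat (s2 seen earlier)
  step 6: s5  (read a: s2→s5)
  step 7: s1  (read b: s5→s1)
  step 8: s0  (read c: s1→s0)

The earliest repeat is at step j = 5: M is in s2, which it already visited at step i = 3.
Pumping length from the standard proof: p = 7 (the number of states). The repeated state found above gives |xy| = j ≤ 7 and |y| = j − i ≥ 1.

s2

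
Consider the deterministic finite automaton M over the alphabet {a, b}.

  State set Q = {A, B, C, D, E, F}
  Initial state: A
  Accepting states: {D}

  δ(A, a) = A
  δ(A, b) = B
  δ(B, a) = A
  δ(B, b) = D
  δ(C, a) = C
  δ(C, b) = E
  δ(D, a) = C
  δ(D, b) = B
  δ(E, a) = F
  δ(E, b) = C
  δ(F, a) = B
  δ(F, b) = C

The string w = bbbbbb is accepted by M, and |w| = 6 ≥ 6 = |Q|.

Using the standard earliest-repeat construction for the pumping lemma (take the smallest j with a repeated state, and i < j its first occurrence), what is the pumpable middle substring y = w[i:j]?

State sequence: A -b-> B -b-> D -b-> B -b-> D -b-> B -b-> D
First repeat at step 3: B was already visited.

So i = 1, j = 3, giving x = w[0:1] = b, y = w[1:3] = bb, z = w[3:6] = bbb.
Check: |xy| = 3 ≤ 6 and |y| = 2 ≥ 1. Reading y takes M from B back to B, so every xyⁱz is accepted.

bb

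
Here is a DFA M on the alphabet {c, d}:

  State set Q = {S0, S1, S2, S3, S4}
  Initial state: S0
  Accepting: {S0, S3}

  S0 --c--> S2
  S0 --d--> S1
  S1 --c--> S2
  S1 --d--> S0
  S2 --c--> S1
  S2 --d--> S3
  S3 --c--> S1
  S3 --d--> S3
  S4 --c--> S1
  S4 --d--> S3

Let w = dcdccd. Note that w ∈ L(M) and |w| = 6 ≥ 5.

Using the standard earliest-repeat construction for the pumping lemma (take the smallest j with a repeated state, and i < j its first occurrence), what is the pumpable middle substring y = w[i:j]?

cdc

State sequence: S0 -d-> S1 -c-> S2 -d-> S3 -c-> S1 -c-> S2 -d-> S3
First repeat at step 4: S1 was already visited.

So i = 1, j = 4, giving x = w[0:1] = d, y = w[1:4] = cdc, z = w[4:6] = cd.
Check: |xy| = 4 ≤ 5 and |y| = 3 ≥ 1. Reading y takes M from S1 back to S1, so every xyⁱz is accepted.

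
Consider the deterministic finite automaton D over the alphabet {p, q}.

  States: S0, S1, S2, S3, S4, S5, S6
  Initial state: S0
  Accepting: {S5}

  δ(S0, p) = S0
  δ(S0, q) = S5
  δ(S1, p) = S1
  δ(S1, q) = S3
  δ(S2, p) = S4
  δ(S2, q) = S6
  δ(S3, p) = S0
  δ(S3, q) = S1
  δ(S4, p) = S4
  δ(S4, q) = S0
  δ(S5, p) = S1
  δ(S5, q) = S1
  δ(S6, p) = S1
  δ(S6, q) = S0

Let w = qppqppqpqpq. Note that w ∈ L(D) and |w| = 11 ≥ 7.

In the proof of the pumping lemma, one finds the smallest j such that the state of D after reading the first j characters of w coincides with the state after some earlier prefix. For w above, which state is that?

Run of D on w = q p p q p p q p q p q:
  step 0: S0  (start)
  step 1: S5  (read q: S0→S5)
  step 2: S1  (read p: S5→S1)
  step 3: S1  (read p: S1→S1)   ← first repeat (S1 seen earlier)
  step 4: S3  (read q: S1→S3)
  step 5: S0  (read p: S3→S0)
  step 6: S0  (read p: S0→S0)
  step 7: S5  (read q: S0→S5)
  step 8: S1  (read p: S5→S1)
  step 9: S3  (read q: S1→S3)
  step 10: S0  (read p: S3→S0)
  step 11: S5  (read q: S0→S5)

The earliest repeat is at step j = 3: D is in S1, which it already visited at step i = 2.
With |Q| = 7, pigeonhole forces a state repeat no later than step 7; the substring read between the first and second visits to that state can be pumped.

S1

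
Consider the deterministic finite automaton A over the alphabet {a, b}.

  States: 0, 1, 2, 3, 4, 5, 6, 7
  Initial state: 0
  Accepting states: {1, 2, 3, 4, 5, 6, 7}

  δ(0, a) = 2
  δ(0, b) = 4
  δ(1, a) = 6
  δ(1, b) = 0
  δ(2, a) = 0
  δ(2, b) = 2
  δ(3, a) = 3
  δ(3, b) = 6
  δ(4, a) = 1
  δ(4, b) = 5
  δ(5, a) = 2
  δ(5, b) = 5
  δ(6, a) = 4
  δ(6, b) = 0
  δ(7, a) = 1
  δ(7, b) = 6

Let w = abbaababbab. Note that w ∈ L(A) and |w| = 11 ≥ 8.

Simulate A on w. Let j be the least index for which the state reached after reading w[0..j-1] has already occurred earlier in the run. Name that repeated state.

2

Run of A on w = a b b a a b a b b a b:
  step 0: 0  (start)
  step 1: 2  (read a: 0→2)
  step 2: 2  (read b: 2→2)   ← first repeat (2 seen earlier)
  step 3: 2  (read b: 2→2)
  step 4: 0  (read a: 2→0)
  step 5: 2  (read a: 0→2)
  step 6: 2  (read b: 2→2)
  step 7: 0  (read a: 2→0)
  step 8: 4  (read b: 0→4)
  step 9: 5  (read b: 4→5)
  step 10: 2  (read a: 5→2)
  step 11: 2  (read b: 2→2)

The earliest repeat is at step j = 2: A is in 2, which it already visited at step i = 1.
Since A has 8 states, any run of length ≥ 8 visits 8+1 states, so by pigeonhole some state repeats within the first 8 steps — that repeat gives the pumpable loop.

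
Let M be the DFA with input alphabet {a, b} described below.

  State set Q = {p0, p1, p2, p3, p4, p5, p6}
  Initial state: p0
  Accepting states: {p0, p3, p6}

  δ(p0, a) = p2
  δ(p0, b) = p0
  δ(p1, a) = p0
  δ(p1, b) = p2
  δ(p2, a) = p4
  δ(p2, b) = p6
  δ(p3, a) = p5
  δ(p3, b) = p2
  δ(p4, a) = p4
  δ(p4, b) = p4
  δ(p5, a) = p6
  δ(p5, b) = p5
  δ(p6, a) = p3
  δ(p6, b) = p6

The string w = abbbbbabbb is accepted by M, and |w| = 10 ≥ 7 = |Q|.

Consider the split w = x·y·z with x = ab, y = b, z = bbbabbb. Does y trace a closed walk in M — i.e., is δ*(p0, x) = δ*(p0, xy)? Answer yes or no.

Run of M on the first 3 characters of w = a b b:
  step 0: p0  (start)
  step 1: p2  (read a: p0→p2)
  step 2: p6  (read b: p2→p6)
  step 3: p6  (read b: p6→p6)

After x (step 2): p6. After xy (step 3): p6.
They match, so y = b drives M around a cycle from p6 back to itself; pumping y any number of times keeps M in p6 before reading z, and xyⁱz ∈ L(M) for every i ≥ 0.

yes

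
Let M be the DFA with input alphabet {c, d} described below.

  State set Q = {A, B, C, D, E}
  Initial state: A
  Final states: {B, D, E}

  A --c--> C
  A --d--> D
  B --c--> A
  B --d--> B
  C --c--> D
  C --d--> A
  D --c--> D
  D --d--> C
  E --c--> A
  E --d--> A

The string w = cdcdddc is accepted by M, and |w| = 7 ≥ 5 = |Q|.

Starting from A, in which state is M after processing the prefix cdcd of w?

State sequence: A -c-> C -d-> A -c-> C -d-> A

After reading 4 characters, M is in state A.

A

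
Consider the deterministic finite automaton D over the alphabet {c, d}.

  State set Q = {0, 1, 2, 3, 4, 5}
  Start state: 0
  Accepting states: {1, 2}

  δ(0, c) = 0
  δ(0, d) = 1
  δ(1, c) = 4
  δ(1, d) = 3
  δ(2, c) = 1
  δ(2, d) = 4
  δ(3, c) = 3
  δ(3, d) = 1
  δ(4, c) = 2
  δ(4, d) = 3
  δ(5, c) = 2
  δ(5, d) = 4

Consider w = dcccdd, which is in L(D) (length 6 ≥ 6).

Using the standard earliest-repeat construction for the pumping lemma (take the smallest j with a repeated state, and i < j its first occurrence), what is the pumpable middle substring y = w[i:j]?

State sequence: 0 -d-> 1 -c-> 4 -c-> 2 -c-> 1 -d-> 3 -d-> 1
First repeat at step 4: 1 was already visited.

So i = 1, j = 4, giving x = w[0:1] = d, y = w[1:4] = ccc, z = w[4:6] = dd.
Check: |xy| = 4 ≤ 6 and |y| = 3 ≥ 1. Reading y takes D from 1 back to 1, so every xyⁱz is accepted.
The DFA has 6 states, so the proof of the pumping lemma guarantees a repeated state among the first 6+1 visited; the segment between the two visits is the pumpable y.

ccc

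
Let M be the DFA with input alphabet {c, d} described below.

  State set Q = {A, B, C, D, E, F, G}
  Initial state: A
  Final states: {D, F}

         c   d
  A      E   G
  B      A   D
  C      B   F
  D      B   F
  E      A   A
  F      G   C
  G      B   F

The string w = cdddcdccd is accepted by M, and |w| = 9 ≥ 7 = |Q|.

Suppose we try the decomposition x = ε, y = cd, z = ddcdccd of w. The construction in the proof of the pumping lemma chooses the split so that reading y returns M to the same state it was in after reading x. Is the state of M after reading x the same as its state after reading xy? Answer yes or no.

yes

State sequence: A -c-> E -d-> A

After x (step 0): A. After xy (step 2): A.
They match, so y = cd drives M around a cycle from A back to itself; pumping y any number of times keeps M in A before reading z, and xyⁱz ∈ L(M) for every i ≥ 0.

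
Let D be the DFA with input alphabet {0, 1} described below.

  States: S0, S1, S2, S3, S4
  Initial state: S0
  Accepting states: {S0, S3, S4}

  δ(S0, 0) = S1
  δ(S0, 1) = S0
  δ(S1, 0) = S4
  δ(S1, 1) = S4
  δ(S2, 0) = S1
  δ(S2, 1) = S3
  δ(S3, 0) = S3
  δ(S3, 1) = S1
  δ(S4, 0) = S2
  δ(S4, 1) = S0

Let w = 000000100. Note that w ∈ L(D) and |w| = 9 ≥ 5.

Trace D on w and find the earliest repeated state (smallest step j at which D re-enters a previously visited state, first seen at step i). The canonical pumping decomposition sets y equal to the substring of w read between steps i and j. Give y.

State sequence: S0 -0-> S1 -0-> S4 -0-> S2 -0-> S1 -0-> S4 -0-> S2 -1-> S3 -0-> S3 -0-> S3
First repeat at step 4: S1 was already visited.

So i = 1, j = 4, giving x = w[0:1] = 0, y = w[1:4] = 000, z = w[4:9] = 00100.
Check: |xy| = 4 ≤ 5 and |y| = 3 ≥ 1. Reading y takes D from S1 back to S1, so every xyⁱz is accepted.

000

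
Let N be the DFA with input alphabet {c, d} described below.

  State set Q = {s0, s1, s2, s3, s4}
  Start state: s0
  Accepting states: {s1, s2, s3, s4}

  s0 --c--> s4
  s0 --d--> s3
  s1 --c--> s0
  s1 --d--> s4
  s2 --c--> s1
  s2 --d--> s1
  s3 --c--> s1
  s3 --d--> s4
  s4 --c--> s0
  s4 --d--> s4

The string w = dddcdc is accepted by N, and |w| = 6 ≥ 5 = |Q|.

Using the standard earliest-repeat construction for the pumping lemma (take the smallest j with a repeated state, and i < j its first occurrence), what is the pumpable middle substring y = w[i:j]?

d

State sequence: s0 -d-> s3 -d-> s4 -d-> s4 -c-> s0 -d-> s3 -c-> s1
First repeat at step 3: s4 was already visited.

So i = 2, j = 3, giving x = w[0:2] = dd, y = w[2:3] = d, z = w[3:6] = cdc.
Check: |xy| = 3 ≤ 5 and |y| = 1 ≥ 1. Reading y takes N from s4 back to s4, so every xyⁱz is accepted.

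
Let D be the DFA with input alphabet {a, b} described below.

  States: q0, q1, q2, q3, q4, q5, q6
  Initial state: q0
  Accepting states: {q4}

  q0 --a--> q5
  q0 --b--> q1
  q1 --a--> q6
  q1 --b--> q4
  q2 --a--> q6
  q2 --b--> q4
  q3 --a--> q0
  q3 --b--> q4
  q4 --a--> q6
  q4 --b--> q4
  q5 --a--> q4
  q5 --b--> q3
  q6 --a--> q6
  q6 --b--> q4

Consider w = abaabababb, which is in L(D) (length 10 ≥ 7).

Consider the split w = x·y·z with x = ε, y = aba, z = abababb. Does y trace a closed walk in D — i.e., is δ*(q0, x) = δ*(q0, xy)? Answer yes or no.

yes

State sequence: q0 -a-> q5 -b-> q3 -a-> q0

After x (step 0): q0. After xy (step 3): q0.
They match, so y = aba drives D around a cycle from q0 back to itself; pumping y any number of times keeps D in q0 before reading z, and xyⁱz ∈ L(D) for every i ≥ 0.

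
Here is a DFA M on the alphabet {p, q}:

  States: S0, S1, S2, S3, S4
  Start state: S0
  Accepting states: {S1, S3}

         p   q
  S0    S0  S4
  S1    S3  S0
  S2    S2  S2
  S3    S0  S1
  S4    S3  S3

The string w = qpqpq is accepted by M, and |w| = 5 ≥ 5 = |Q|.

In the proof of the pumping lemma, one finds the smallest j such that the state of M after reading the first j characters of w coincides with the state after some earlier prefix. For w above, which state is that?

Run of M on w = q p q p q:
  step 0: S0  (start)
  step 1: S4  (read q: S0→S4)
  step 2: S3  (read p: S4→S3)
  step 3: S1  (read q: S3→S1)
  step 4: S3  (read p: S1→S3)   ← first repeat (S3 seen earlier)
  step 5: S1  (read q: S3→S1)

The earliest repeat is at step j = 4: M is in S3, which it already visited at step i = 2.
Pumping length from the standard proof: p = 5 (the number of states). The repeated state found above gives |xy| = j ≤ 5 and |y| = j − i ≥ 1.

S3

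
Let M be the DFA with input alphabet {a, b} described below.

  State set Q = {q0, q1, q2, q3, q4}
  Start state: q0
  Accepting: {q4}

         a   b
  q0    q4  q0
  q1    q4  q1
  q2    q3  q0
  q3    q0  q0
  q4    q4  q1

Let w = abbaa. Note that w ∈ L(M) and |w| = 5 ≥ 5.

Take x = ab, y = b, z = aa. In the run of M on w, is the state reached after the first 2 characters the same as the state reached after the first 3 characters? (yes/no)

Run of M on the first 3 characters of w = a b b:
  step 0: q0  (start)
  step 1: q4  (read a: q0→q4)
  step 2: q1  (read b: q4→q1)
  step 3: q1  (read b: q1→q1)

After x (step 2): q1. After xy (step 3): q1.
They match, so y = b drives M around a cycle from q1 back to itself; pumping y any number of times keeps M in q1 before reading z, and xyⁱz ∈ L(M) for every i ≥ 0.

yes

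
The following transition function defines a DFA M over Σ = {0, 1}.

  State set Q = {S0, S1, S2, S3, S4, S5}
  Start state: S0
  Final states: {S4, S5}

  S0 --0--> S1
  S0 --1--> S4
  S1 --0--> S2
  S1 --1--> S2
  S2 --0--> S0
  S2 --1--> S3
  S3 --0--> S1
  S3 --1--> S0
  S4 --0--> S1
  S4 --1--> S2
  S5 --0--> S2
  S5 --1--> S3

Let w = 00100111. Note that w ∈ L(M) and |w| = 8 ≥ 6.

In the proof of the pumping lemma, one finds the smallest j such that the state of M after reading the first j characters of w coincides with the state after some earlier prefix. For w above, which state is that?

S1

State sequence: S0 -0-> S1 -0-> S2 -1-> S3 -0-> S1 -0-> S2 -1-> S3 -1-> S0 -1-> S4
First repeat at step 4: S1 was already visited.

The earliest repeat is at step j = 4: M is in S1, which it already visited at step i = 1.
Since M has 6 states, any run of length ≥ 6 visits 6+1 states, so by pigeonhole some state repeats within the first 6 steps — that repeat gives the pumpable loop.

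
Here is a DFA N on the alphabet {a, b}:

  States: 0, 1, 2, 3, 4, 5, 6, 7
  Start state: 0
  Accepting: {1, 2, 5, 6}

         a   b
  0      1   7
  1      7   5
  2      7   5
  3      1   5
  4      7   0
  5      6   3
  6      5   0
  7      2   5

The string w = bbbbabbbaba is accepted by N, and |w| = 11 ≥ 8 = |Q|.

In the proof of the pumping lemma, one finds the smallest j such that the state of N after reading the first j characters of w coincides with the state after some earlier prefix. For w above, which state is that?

Run of N on w = b b b b a b b b a b a:
  step 0: 0  (start)
  step 1: 7  (read b: 0→7)
  step 2: 5  (read b: 7→5)
  step 3: 3  (read b: 5→3)
  step 4: 5  (read b: 3→5)   ← first repeat (5 seen earlier)
  step 5: 6  (read a: 5→6)
  step 6: 0  (read b: 6→0)
  step 7: 7  (read b: 0→7)
  step 8: 5  (read b: 7→5)
  step 9: 6  (read a: 5→6)
  step 10: 0  (read b: 6→0)
  step 11: 1  (read a: 0→1)

The earliest repeat is at step j = 4: N is in 5, which it already visited at step i = 2.
The DFA has 8 states, so the proof of the pumping lemma guarantees a repeated state among the first 8+1 visited; the segment between the two visits is the pumpable y.

5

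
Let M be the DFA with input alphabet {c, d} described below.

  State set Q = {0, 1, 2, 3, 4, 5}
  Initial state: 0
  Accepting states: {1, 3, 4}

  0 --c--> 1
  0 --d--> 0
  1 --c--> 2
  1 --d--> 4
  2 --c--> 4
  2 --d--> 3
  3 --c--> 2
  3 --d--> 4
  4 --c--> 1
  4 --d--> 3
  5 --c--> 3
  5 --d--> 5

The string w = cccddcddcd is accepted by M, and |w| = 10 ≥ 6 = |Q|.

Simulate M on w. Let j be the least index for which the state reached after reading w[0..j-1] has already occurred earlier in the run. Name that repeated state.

State sequence: 0 -c-> 1 -c-> 2 -c-> 4 -d-> 3 -d-> 4 -c-> 1 -d-> 4 -d-> 3 -c-> 2 -d-> 3
First repeat at step 5: 4 was already visited.

The earliest repeat is at step j = 5: M is in 4, which it already visited at step i = 3.
Pumping length from the standard proof: p = 6 (the number of states). The repeated state found above gives |xy| = j ≤ 6 and |y| = j − i ≥ 1.

4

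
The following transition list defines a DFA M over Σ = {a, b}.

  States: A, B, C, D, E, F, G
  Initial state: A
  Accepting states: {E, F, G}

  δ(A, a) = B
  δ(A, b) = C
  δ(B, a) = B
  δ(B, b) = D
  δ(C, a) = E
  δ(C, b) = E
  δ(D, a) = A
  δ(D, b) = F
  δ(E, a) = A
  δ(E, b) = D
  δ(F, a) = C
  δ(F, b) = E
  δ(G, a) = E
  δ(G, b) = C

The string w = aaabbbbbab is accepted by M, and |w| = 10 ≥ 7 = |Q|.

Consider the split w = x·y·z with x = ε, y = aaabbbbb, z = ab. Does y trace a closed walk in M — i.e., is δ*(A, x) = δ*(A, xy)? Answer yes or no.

no

Run of M on the first 8 characters of w = a a a b b b b b:
  step 0: A  (start)
  step 1: B  (read a: A→B)
  step 2: B  (read a: B→B)
  step 3: B  (read a: B→B)
  step 4: D  (read b: B→D)
  step 5: F  (read b: D→F)
  step 6: E  (read b: F→E)
  step 7: D  (read b: E→D)
  step 8: F  (read b: D→F)

After x (step 0): A. After xy (step 8): F.
They differ (A ≠ F), so y is not a cycle from the state after x; this split is not the one the pumping-lemma construction produces, and pumping y need not keep the string in L(M).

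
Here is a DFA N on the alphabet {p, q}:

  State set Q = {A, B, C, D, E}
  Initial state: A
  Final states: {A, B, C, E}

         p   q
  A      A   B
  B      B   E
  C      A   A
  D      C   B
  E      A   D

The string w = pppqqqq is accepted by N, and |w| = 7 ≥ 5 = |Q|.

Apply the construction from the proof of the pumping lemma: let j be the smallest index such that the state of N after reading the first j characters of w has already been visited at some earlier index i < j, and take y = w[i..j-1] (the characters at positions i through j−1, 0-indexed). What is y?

p

State sequence: A -p-> A -p-> A -p-> A -q-> B -q-> E -q-> D -q-> B
First repeat at step 1: A was already visited.

So i = 0, j = 1, giving x = w[0:0] = ε, y = w[0:1] = p, z = w[1:7] = ppqqqq.
Check: |xy| = 1 ≤ 5 and |y| = 1 ≥ 1. Reading y takes N from A back to A, so every xyⁱz is accepted.
Since N has 5 states, any run of length ≥ 5 visits 5+1 states, so by pigeonhole some state repeats within the first 5 steps — that repeat gives the pumpable loop.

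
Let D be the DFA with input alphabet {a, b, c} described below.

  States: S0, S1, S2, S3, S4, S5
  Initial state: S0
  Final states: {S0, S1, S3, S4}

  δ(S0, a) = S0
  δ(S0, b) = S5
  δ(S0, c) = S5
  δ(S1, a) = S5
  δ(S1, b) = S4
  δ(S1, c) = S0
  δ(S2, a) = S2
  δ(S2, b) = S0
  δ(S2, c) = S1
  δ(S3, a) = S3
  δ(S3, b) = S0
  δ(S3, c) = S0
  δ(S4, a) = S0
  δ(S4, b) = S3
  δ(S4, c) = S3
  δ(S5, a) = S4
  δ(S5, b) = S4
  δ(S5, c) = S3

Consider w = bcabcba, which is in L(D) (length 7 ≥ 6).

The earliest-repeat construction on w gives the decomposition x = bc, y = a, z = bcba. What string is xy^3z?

xy^3z = bc·a·a·a·bcba = bcaaabcba.
Reading y = a takes D from S3 back to S3, so after x·y·y·y the machine is still in S3, and z then leads to the accepting state S0. Hence bcaaabcba ∈ L(D).

bcaaabcba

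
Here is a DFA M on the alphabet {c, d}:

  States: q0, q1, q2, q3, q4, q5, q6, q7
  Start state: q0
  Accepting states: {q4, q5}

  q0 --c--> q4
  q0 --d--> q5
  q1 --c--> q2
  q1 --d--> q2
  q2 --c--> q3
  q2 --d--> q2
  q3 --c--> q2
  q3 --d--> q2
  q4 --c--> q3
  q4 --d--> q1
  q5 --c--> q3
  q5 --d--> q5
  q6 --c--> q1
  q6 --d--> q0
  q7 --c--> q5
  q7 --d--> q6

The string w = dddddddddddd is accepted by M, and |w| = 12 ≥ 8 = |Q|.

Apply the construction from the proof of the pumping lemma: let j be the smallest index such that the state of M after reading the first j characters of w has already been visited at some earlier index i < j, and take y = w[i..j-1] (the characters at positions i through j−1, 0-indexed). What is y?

d

Run of M on w = d d d d d d d d d d d d:
  step 0: q0  (start)
  step 1: q5  (read d: q0→q5)
  step 2: q5  (read d: q5→q5)   ← first repeat (q5 seen earlier)
  step 3: q5  (read d: q5→q5)
  step 4: q5  (read d: q5→q5)
  step 5: q5  (read d: q5→q5)
  step 6: q5  (read d: q5→q5)
  step 7: q5  (read d: q5→q5)
  step 8: q5  (read d: q5→q5)
  step 9: q5  (read d: q5→q5)
  step 10: q5  (read d: q5→q5)
  step 11: q5  (read d: q5→q5)
  step 12: q5  (read d: q5→q5)

So i = 1, j = 2, giving x = w[0:1] = d, y = w[1:2] = d, z = w[2:12] = dddddddddd.
Check: |xy| = 2 ≤ 8 and |y| = 1 ≥ 1. Reading y takes M from q5 back to q5, so every xyⁱz is accepted.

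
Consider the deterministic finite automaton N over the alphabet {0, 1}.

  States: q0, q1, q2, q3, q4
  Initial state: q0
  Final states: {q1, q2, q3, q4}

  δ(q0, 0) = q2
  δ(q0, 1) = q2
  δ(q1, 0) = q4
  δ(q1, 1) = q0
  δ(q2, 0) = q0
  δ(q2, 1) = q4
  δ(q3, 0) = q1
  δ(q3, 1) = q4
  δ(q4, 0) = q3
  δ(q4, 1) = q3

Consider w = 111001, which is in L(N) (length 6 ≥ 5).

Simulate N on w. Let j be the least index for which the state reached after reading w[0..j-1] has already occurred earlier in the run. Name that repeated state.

State sequence: q0 -1-> q2 -1-> q4 -1-> q3 -0-> q1 -0-> q4 -1-> q3
First repeat at step 5: q4 was already visited.

The earliest repeat is at step j = 5: N is in q4, which it already visited at step i = 2.
Pumping length from the standard proof: p = 5 (the number of states). The repeated state found above gives |xy| = j ≤ 5 and |y| = j − i ≥ 1.

q4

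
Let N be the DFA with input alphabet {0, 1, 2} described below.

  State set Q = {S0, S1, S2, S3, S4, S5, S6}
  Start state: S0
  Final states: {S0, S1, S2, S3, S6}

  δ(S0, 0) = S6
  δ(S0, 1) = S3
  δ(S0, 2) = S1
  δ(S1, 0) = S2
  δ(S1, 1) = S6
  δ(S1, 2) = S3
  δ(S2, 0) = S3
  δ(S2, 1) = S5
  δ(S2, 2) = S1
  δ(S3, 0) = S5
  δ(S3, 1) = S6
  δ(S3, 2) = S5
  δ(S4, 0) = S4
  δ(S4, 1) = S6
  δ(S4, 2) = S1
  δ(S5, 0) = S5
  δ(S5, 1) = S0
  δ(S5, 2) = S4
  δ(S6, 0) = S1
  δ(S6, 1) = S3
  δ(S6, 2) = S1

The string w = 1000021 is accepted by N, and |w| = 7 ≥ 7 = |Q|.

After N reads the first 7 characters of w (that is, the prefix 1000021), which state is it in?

State sequence: S0 -1-> S3 -0-> S5 -0-> S5 -0-> S5 -0-> S5 -2-> S4 -1-> S6

After reading 7 characters, N is in state S6.

S6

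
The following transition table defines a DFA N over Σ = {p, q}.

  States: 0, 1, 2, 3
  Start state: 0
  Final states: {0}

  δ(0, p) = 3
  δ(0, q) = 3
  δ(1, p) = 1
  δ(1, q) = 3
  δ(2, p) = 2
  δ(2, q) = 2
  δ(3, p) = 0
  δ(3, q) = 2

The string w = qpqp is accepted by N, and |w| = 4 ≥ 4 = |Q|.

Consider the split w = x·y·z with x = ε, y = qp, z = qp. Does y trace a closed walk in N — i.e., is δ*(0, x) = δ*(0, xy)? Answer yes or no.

yes

State sequence: 0 -q-> 3 -p-> 0

After x (step 0): 0. After xy (step 2): 0.
They match, so y = qp drives N around a cycle from 0 back to itself; pumping y any number of times keeps N in 0 before reading z, and xyⁱz ∈ L(N) for every i ≥ 0.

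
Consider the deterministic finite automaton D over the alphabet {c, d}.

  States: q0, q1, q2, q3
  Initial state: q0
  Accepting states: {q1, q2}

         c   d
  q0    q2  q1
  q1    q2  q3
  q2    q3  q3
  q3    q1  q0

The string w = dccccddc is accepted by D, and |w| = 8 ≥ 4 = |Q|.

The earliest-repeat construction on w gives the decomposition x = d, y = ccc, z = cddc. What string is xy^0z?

xy⁰z = xz = d·cddc = dcddc.
Reading y = ccc takes D from q1 back to q1, so after x the machine is still in q1, and z then leads to the accepting state q2. Hence dcddc ∈ L(D).

dcddc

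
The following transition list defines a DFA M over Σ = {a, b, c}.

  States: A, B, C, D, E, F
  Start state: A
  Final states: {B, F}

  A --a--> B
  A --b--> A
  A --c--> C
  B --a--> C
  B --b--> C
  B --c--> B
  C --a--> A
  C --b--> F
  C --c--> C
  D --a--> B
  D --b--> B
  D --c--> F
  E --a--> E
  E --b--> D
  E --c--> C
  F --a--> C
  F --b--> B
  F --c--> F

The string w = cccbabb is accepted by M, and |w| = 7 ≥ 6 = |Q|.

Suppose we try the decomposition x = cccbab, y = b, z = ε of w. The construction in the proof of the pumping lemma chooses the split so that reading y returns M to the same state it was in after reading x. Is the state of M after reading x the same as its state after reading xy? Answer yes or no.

no

Run of M on the first 7 characters of w = c c c b a b b:
  step 0: A  (start)
  step 1: C  (read c: A→C)
  step 2: C  (read c: C→C)
  step 3: C  (read c: C→C)
  step 4: F  (read b: C→F)
  step 5: C  (read a: F→C)
  step 6: F  (read b: C→F)
  step 7: B  (read b: F→B)

After x (step 6): F. After xy (step 7): B.
They differ (F ≠ B), so y is not a cycle from the state after x; this split is not the one the pumping-lemma construction produces, and pumping y need not keep the string in L(M).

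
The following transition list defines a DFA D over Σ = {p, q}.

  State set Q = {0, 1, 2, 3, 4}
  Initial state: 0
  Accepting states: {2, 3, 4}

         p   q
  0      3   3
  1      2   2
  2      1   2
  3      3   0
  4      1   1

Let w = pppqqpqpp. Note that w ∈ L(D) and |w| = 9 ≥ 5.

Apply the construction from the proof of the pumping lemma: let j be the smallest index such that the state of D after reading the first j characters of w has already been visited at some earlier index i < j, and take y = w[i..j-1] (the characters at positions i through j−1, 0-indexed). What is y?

p

Run of D on w = p p p q q p q p p:
  step 0: 0  (start)
  step 1: 3  (read p: 0→3)
  step 2: 3  (read p: 3→3)   ← first repeat (3 seen earlier)
  step 3: 3  (read p: 3→3)
  step 4: 0  (read q: 3→0)
  step 5: 3  (read q: 0→3)
  step 6: 3  (read p: 3→3)
  step 7: 0  (read q: 3→0)
  step 8: 3  (read p: 0→3)
  step 9: 3  (read p: 3→3)

So i = 1, j = 2, giving x = w[0:1] = p, y = w[1:2] = p, z = w[2:9] = pqqpqpp.
Check: |xy| = 2 ≤ 5 and |y| = 1 ≥ 1. Reading y takes D from 3 back to 3, so every xyⁱz is accepted.
With |Q| = 5, pigeonhole forces a state repeat no later than step 5; the substring read between the first and second visits to that state can be pumped.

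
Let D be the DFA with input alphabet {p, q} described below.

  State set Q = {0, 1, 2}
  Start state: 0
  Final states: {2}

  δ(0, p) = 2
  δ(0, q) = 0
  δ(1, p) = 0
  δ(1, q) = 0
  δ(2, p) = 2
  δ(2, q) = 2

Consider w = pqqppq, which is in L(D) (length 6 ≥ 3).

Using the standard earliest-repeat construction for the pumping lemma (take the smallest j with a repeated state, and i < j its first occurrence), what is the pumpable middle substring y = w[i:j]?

q

Run of D on w = p q q p p q:
  step 0: 0  (start)
  step 1: 2  (read p: 0→2)
  step 2: 2  (read q: 2→2)   ← first repeat (2 seen earlier)
  step 3: 2  (read q: 2→2)
  step 4: 2  (read p: 2→2)
  step 5: 2  (read p: 2→2)
  step 6: 2  (read q: 2→2)

So i = 1, j = 2, giving x = w[0:1] = p, y = w[1:2] = q, z = w[2:6] = qppq.
Check: |xy| = 2 ≤ 3 and |y| = 1 ≥ 1. Reading y takes D from 2 back to 2, so every xyⁱz is accepted.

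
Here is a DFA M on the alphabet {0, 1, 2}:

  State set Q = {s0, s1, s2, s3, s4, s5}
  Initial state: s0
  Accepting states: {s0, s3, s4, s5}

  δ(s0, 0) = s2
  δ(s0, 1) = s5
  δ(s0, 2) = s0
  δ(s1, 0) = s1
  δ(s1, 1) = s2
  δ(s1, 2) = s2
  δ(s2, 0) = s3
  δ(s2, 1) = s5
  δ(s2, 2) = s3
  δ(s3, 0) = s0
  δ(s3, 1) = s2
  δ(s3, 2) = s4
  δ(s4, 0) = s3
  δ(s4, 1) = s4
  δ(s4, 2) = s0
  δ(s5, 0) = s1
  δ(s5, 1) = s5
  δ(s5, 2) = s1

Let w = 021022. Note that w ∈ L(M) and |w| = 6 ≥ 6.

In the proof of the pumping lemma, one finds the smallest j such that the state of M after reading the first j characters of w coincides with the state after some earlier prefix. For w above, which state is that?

Run of M on w = 0 2 1 0 2 2:
  step 0: s0  (start)
  step 1: s2  (read 0: s0→s2)
  step 2: s3  (read 2: s2→s3)
  step 3: s2  (read 1: s3→s2)   ← first repeat (s2 seen earlier)
  step 4: s3  (read 0: s2→s3)
  step 5: s4  (read 2: s3→s4)
  step 6: s0  (read 2: s4→s0)

The earliest repeat is at step j = 3: M is in s2, which it already visited at step i = 1.
Since M has 6 states, any run of length ≥ 6 visits 6+1 states, so by pigeonhole some state repeats within the first 6 steps — that repeat gives the pumpable loop.

s2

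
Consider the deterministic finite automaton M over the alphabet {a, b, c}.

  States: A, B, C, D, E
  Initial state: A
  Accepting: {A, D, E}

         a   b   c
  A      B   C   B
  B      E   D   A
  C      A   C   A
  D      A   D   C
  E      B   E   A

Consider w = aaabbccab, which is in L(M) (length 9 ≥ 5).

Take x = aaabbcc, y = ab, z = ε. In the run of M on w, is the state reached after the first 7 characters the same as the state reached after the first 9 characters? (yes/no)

no

Run of M on the first 9 characters of w = a a a b b c c a b:
  step 0: A  (start)
  step 1: B  (read a: A→B)
  step 2: E  (read a: B→E)
  step 3: B  (read a: E→B)
  step 4: D  (read b: B→D)
  step 5: D  (read b: D→D)
  step 6: C  (read c: D→C)
  step 7: A  (read c: C→A)
  step 8: B  (read a: A→B)
  step 9: D  (read b: B→D)

After x (step 7): A. After xy (step 9): D.
They differ (A ≠ D), so y is not a cycle from the state after x; this split is not the one the pumping-lemma construction produces, and pumping y need not keep the string in L(M).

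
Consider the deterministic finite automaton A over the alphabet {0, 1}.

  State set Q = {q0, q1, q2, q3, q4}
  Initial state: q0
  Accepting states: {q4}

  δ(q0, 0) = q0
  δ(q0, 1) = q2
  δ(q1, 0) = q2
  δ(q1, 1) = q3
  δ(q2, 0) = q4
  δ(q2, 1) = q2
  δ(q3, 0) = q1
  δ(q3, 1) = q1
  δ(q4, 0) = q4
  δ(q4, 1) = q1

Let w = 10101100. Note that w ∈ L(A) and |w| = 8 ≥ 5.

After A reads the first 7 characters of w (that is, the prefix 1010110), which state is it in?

Run of A on the first 7 characters of w = 1 0 1 0 1 1 0:
  step 0: q0  (start)
  step 1: q2  (read 1: q0→q2)
  step 2: q4  (read 0: q2→q4)
  step 3: q1  (read 1: q4→q1)
  step 4: q2  (read 0: q1→q2)
  step 5: q2  (read 1: q2→q2)
  step 6: q2  (read 1: q2→q2)
  step 7: q4  (read 0: q2→q4)

After reading 7 characters, A is in state q4.

q4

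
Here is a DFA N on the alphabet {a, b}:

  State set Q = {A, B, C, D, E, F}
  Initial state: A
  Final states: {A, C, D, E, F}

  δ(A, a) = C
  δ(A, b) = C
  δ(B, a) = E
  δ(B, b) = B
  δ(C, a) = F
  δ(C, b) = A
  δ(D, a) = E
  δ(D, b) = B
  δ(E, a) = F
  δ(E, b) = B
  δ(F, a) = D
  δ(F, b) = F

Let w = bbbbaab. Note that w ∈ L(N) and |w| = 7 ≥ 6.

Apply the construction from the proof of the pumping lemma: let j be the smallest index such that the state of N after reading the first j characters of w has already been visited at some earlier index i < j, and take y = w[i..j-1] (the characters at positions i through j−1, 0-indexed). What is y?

bb

Run of N on w = b b b b a a b:
  step 0: A  (start)
  step 1: C  (read b: A→C)
  step 2: A  (read b: C→A)   ← first repeat (A seen earlier)
  step 3: C  (read b: A→C)
  step 4: A  (read b: C→A)
  step 5: C  (read a: A→C)
  step 6: F  (read a: C→F)
  step 7: F  (read b: F→F)

So i = 0, j = 2, giving x = w[0:0] = ε, y = w[0:2] = bb, z = w[2:7] = bbaab.
Check: |xy| = 2 ≤ 6 and |y| = 2 ≥ 1. Reading y takes N from A back to A, so every xyⁱz is accepted.
With |Q| = 6, pigeonhole forces a state repeat no later than step 6; the substring read between the first and second visits to that state can be pumped.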